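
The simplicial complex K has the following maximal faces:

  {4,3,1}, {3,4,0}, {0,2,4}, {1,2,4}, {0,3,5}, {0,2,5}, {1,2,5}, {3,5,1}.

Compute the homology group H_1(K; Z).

H_1 ≅ 0.

Fix the vertex order 0 < 1 < 2 < 3 < 4 < 5 and write every simplex with vertices in increasing order. Then dim K = 2 and the simplices of K are:

  0-simplices (6): [0], [1], [2], [3], [4], [5]
  1-simplices (12): [0,2], [0,3], [0,4], [0,5], [1,2], [1,3], [1,4], [1,5], [2,4], [2,5], [3,4], [3,5]
  2-simplices (8): [0,2,4], [0,2,5], [0,3,4], [0,3,5], [1,2,4], [1,2,5], [1,3,4], [1,3,5]

Hence C_0 ≅ Z^6, C_1 ≅ Z^12, C_2 ≅ Z^8.

∂_1: C_1 → C_0 is given by ∂[p,q] = [q] − [p]. For instance
  ∂[2,5] = [5] − [2].
The resulting 6×12 matrix has rank 5, and its Smith normal form has invariant factors (1,1,1,1,1).

The boundary map ∂_2: C_2 → C_1 maps a triangle to the signed sum of its edges. For instance
  ∂[1,2,4] = [2,4] − [1,4] + [1,2],
  ∂[0,2,4] = [2,4] − [0,4] + [0,2].
The 12×8 boundary matrix has rank 7 and Smith normal form diag(1,1,1,1,1,1,1).

Reading off H_k = ker ∂_k / im ∂_{k+1}:

  H_1: rank ker ∂_1 − rank ∂_2 = (12 − 5) − 7 = 0, and the invariant factors of ∂_2 are all 1, so H_1 = 0.

(K is a triangulation of the 2-sphere S^2.)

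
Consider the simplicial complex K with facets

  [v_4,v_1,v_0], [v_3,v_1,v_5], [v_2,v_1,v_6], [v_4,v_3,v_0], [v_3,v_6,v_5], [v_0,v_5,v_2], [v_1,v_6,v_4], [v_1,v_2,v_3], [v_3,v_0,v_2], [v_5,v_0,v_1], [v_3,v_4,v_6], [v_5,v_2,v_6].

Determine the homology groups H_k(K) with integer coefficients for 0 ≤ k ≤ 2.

H_0 = Z,  H_1 = Z/2Z,  H_2 = 0.

K has 7 vertices, 18 edges, 12 triangles.
rank ∂_0 = 0, rank ∂_1 = 6 ⇒ b_0 = 7 − 0 − 6 = 1; all invariant factors of ∂_1 are 1 so no torsion. So H_0 ≅ Z.
rank ∂_1 = 6, rank ∂_2 = 12 ⇒ b_1 = 18 − 6 − 12 = 0; ∂_2 has invariant factor(s) [2] giving torsion. So H_1 ≅ Z/2Z.
rank ∂_2 = 12, rank ∂_3 = 0 ⇒ b_2 = 12 − 12 − 0 = 0. So H_2 ≅ 0.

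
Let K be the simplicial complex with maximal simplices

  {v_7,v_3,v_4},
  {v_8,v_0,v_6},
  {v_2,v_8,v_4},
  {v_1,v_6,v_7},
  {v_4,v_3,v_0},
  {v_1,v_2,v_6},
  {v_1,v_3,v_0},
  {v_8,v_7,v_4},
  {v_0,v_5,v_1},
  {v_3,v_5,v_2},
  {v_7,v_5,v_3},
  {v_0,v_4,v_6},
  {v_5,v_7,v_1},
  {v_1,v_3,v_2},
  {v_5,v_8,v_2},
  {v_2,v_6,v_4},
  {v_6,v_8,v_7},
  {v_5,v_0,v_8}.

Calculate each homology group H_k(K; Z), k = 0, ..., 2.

H_0 = Z,  H_1 = Z ⊕ Z/2Z,  H_2 = 0.

We work with the vertex ordering v_0 < v_1 < v_2 < v_3 < v_4 < v_5 < v_6 < v_7 < v_8. The simplices of K, each written with vertices in increasing order, are:

  0-simplices (9): [v_0], [v_1], [v_2], [v_3], [v_4], [v_5], [v_6], [v_7], [v_8]
  1-simplices (27): (27 of them)
  2-simplices (18): (18 of them)

Hence C_0 ≅ Z^9, C_1 ≅ Z^27, C_2 ≅ Z^18.

∂_1: C_1 → C_0 is given by ∂[p,q] = [q] − [p].
The resulting 9×27 matrix has rank 8, and its Smith normal form has invariant factors (1,1,1,1,1,1,1,1).

∂_2: C_2 → C_1 maps a triangle to the signed sum of its edges. For instance
  ∂[v_0,v_1,v_3] = [v_1,v_3] − [v_0,v_3] + [v_0,v_1],
  ∂[v_1,v_5,v_7] = [v_5,v_7] − [v_1,v_7] + [v_1,v_5].
This gives a 27×18 integer matrix of rank 18; reducing to Smith normal form yields diagonal entries (1,1,1,1,1,1,1,1,1,1,1,1,1,1,1,1,1,2).

Reading off H_k = ker ∂_k / im ∂_{k+1}:

  H_0: rank C_0 − rank ∂_1 = 9 − 8 = 1, and the invariant factors of ∂_1 are all 1, so H_0 = Z.
  H_1: rank ker ∂_1 − rank ∂_2 = (27 − 8) − 18 = 1, and ∂_2 has invariant factor 2 > 1, so H_1 = Z ⊕ Z/2Z.
  H_2: rank ker ∂_2 − rank ∂_3 = (18 − 18) − 0 = 0, and there is no ∂_3, so H_2 = 0.

As a check, the Euler characteristic is 9 − 27 + 18 = 0, which agrees with 1 − 1 + 0 = 0.
(K is a triangulation of the Klein bottle.)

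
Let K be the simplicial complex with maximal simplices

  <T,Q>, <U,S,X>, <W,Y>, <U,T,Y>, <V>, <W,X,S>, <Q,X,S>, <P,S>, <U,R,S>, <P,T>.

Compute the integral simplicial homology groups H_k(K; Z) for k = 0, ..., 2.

H_0 = Z^2,  H_1 = Z^3,  H_2 = 0.

K has 10 vertices, 16 edges, 5 triangles.
rank ∂_0 = 0, rank ∂_1 = 8 ⇒ b_0 = 10 − 0 − 8 = 2; all invariant factors of ∂_1 are 1 so no torsion. So H_0 ≅ Z^2.
rank ∂_1 = 8, rank ∂_2 = 5 ⇒ b_1 = 16 − 8 − 5 = 3; all invariant factors of ∂_2 are 1 so no torsion. So H_1 ≅ Z^3.
rank ∂_2 = 5, rank ∂_3 = 0 ⇒ b_2 = 5 − 5 − 0 = 0. So H_2 ≅ 0.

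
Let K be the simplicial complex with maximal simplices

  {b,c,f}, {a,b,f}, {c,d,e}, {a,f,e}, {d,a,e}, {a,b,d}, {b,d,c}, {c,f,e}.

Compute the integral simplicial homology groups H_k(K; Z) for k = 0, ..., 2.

We work with the vertex ordering a < b < c < d < e < f. The simplices of K, each written with vertices in increasing order, are:

  0-simplices (6): a, b, c, d, e, f
  1-simplices (12): ab, ad, ae, af, bc, bd, bf, cd, ce, cf, de, ef
  2-simplices (8): abd, abf, ade, aef, bcd, bcf, cde, cef

Hence C_0 ≅ Z^6, C_1 ≅ Z^12, C_2 ≅ Z^8.

∂_1: C_1 → C_0 is given by ∂[p,q] = [q] − [p].
The resulting 6×12 matrix has rank 5, and its Smith normal form has invariant factors (1,1,1,1,1).

The boundary map ∂_2: C_2 → C_1 sends each 2-simplex [p,q,r] to [q,r] − [p,r] + [p,q]. For instance
  ∂cef = ef − cf + ce,
  ∂bcf = cf − bf + bc.
The 12×8 boundary matrix has rank 7 and Smith normal form diag(1,1,1,1,1,1,1).

Reading off H_k = ker ∂_k / im ∂_{k+1}:

  H_0: rank C_0 − rank ∂_1 = 6 − 5 = 1, and the invariant factors of ∂_1 are all 1, so H_0 = Z.
  H_1: rank ker ∂_1 − rank ∂_2 = (12 − 5) − 7 = 0, and the invariant factors of ∂_2 are all 1, so H_1 = 0.
  H_2: rank ker ∂_2 − rank ∂_3 = (8 − 7) − 0 = 1, and there is no ∂_3, so H_2 = Z.

H_0 = Z,  H_1 = 0,  H_2 = Z.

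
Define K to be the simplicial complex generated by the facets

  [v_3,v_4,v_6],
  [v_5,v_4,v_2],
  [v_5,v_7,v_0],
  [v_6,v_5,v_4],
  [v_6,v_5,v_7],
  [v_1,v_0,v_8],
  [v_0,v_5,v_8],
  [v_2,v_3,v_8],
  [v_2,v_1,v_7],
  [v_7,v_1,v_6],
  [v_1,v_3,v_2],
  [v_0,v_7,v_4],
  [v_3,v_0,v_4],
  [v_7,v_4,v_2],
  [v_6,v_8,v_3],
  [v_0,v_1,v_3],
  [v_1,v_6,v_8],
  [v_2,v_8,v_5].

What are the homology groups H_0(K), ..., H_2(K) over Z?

H_0 = Z,  H_1 = Z ⊕ Z/2Z,  H_2 = 0.

Order the vertices as v_0 < v_1 < v_2 < v_3 < v_4 < v_5 < v_6 < v_7 < v_8. Listing each simplex with vertices in this order, K has dimension 2 with simplices:

  0-simplices (9): [v_0], [v_1], [v_2], [v_3], [v_4], [v_5], [v_6], [v_7], [v_8]
  1-simplices (27): (27 of them)
  2-simplices (18): (18 of them)

Hence C_0 ≅ Z^9, C_1 ≅ Z^27, C_2 ≅ Z^18.

The boundary map ∂_1: C_1 → C_0 is given by ∂[p,q] = [q] − [p]. For instance
  ∂[v_1,v_8] = [v_8] − [v_1].
The resulting 9×27 matrix has rank 8, and its Smith normal form has invariant factors (1,1,1,1,1,1,1,1).

∂_2: C_2 → C_1 maps a triangle to the signed sum of its edges. For instance
  ∂[v_2,v_4,v_5] = [v_4,v_5] − [v_2,v_5] + [v_2,v_4],
  ∂[v_4,v_5,v_6] = [v_5,v_6] − [v_4,v_6] + [v_4,v_5].
As a 27×18 matrix over Z this has rank 18, with invariant factors (1,1,1,1,1,1,1,1,1,1,1,1,1,1,1,1,1,2).

Computing H_k = (kernel of ∂_k) / (image of ∂_{k+1}):

  H_0: rank C_0 − rank ∂_1 = 9 − 8 = 1, and the invariant factors of ∂_1 are all 1, so H_0 ≅ Z.
  H_1: rank ker ∂_1 − rank ∂_2 = (27 − 8) − 18 = 1, and ∂_2 has invariant factor 2 > 1, so H_1 ≅ Z ⊕ Z/2Z.
  H_2: rank ker ∂_2 − rank ∂_3 = (18 − 18) − 0 = 0, and there is no ∂_3, so H_2 ≅ 0.

As a check, the Euler characteristic is 9 − 27 + 18 = 0, which agrees with 1 − 1 + 0 = 0.
(K is a triangulation of the Klein bottle.)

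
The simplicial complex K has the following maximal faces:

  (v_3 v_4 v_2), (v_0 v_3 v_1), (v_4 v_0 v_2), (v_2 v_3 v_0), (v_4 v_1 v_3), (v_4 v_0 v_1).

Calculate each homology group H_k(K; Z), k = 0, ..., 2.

Take the total order v_0 < v_1 < v_2 < v_3 < v_4 on the vertex set. Then K (dimension 2) consists of the simplices:

  0-simplices (5): [v_0], [v_1], [v_2], [v_3], [v_4]
  1-simplices (9): [v_0,v_1], [v_0,v_2], [v_0,v_3], [v_0,v_4], [v_1,v_3], [v_1,v_4], [v_2,v_3], [v_2,v_4], [v_3,v_4]
  2-simplices (6): [v_0,v_1,v_3], [v_0,v_1,v_4], [v_0,v_2,v_3], [v_0,v_2,v_4], [v_1,v_3,v_4], [v_2,v_3,v_4]

Hence C_0 ≅ Z^5, C_1 ≅ Z^9, C_2 ≅ Z^6.

Boundary ∂_1: C_1 → C_0 sends each edge [p,q] (with p < q) to q − p. For instance
  ∂[v_1,v_3] = [v_3] − [v_1].
This gives a 5×9 integer matrix of rank 4; reducing to Smith normal form yields diagonal entries (1,1,1,1).

∂_2: C_2 → C_1 maps a triangle to the signed sum of its edges. For instance
  ∂[v_0,v_2,v_4] = [v_2,v_4] − [v_0,v_4] + [v_0,v_2],
  ∂[v_0,v_2,v_3] = [v_2,v_3] − [v_0,v_3] + [v_0,v_2].
This gives a 9×6 integer matrix of rank 5; reducing to Smith normal form yields diagonal entries (1,1,1,1,1).

Reading off H_k = ker ∂_k / im ∂_{k+1}:

  H_0: rank C_0 − rank ∂_1 = 5 − 4 = 1, and the invariant factors of ∂_1 are all 1, so H_0 = Z.
  H_1: rank ker ∂_1 − rank ∂_2 = (9 − 4) − 5 = 0, and the invariant factors of ∂_2 are all 1, so H_1 = 0.
  H_2: rank ker ∂_2 − rank ∂_3 = (6 − 5) − 0 = 1, and there is no ∂_3, so H_2 = Z.

As a check, the Euler characteristic is 5 − 9 + 6 = 2, which agrees with 1 − 0 + 1 = 2.

H_0 = Z,  H_1 = 0,  H_2 = Z.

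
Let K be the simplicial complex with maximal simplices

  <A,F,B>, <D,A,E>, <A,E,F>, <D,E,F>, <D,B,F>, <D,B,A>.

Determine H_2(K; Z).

H_2 ≅ Z.

Order the vertices as A < B < D < E < F. Listing each simplex with vertices in this order, K has dimension 2 with simplices:

  0-simplices (5): A, B, D, E, F
  1-simplices (9): AB, AD, AE, AF, BD, BF, DE, DF, EF
  2-simplices (6): ABD, ABF, ADE, AEF, BDF, DEF

so the chain groups are C_0 ≅ Z^5, C_1 ≅ Z^9, C_2 ≅ Z^6.

Boundary ∂_1: C_1 → C_0 is given by ∂[p,q] = [q] − [p].
This gives a 5×9 integer matrix of rank 4; reducing to Smith normal form yields diagonal entries (1,1,1,1).

∂_2: C_2 → C_1 acts by ∂[p,q,r] = [q,r] − [p,r] + [p,q]. For instance
  ∂AEF = EF − AF + AE,
  ∂BDF = DF − BF + BD.
This gives a 9×6 integer matrix of rank 5; reducing to Smith normal form yields diagonal entries (1,1,1,1,1).

Reading off H_k = ker ∂_k / im ∂_{k+1}:

  H_2: rank ker ∂_2 − rank ∂_3 = (6 − 5) − 0 = 1, and there is no ∂_3, so H_2 = Z.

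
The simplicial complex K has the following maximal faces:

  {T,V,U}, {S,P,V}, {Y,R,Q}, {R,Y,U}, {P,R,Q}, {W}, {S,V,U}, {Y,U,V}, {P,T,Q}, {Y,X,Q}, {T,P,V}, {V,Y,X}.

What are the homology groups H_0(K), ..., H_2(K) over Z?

H_0 = Z^2,  H_1 = Z,  H_2 = 0.

Fix the vertex order P < Q < R < S < T < U < V < W < X < Y and write every simplex with vertices in increasing order. Then dim K = 2 and the simplices of K are:

  0-simplices (10): P, Q, R, S, T, U, V, W, X, Y
  1-simplices (20): PQ, PR, PS, PT, PV, QR, QT, QX, QY, RU, RY, SU, SV, TU, TV, UV, UY, VX, VY, XY
  2-simplices (11): PQR, PQT, PSV, PTV, QRY, QXY, RUY, SUV, TUV, UVY, VXY

giving chain groups C_0 ≅ Z^10, C_1 ≅ Z^20, C_2 ≅ Z^11.

∂_1: C_1 → C_0 is given by ∂[p,q] = [q] − [p]. For instance
  ∂PV = V − P.
As a 10×20 matrix over Z this has rank 8, with invariant factors (1,1,1,1,1,1,1,1).

Boundary ∂_2: C_2 → C_1 sends each 2-simplex [p,q,r] to [q,r] − [p,r] + [p,q]. For instance
  ∂PQT = QT − PT + PQ,
  ∂VXY = XY − VY + VX.
This gives a 20×11 integer matrix of rank 11; reducing to Smith normal form yields diagonal entries (1,1,1,1,1,1,1,1,1,1,1).

Computing H_k = (kernel of ∂_k) / (image of ∂_{k+1}):

  H_0: rank C_0 − rank ∂_1 = 10 − 8 = 2, and the invariant factors of ∂_1 are all 1, so H_0 ≅ Z^2.
  H_1: rank ker ∂_1 − rank ∂_2 = (20 − 8) − 11 = 1, and the invariant factors of ∂_2 are all 1, so H_1 ≅ Z.
  H_2: rank ker ∂_2 − rank ∂_3 = (11 − 11) − 0 = 0, and there is no ∂_3, so H_2 ≅ 0.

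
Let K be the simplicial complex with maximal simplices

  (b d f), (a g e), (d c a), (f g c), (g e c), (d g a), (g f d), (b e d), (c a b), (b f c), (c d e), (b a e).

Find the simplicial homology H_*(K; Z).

H_0 = Z,  H_1 = Z_2,  H_2 = 0.

We work with the vertex ordering a < b < c < d < e < f < g. The simplices of K, each written with vertices in increasing order, are:

  0-simplices (7): a, b, c, d, e, f, g
  1-simplices (18): ab, ac, ad, ae, ag, bc, bd, be, bf, cd, ce, cf, cg, de, df, dg, eg, fg
  2-simplices (12): abc, abe, acd, adg, aeg, bcf, bde, bdf, cde, ceg, cfg, dfg

so the chain groups are C_0 ≅ Z^7, C_1 ≅ Z^18, C_2 ≅ Z^12.

∂_1: C_1 → C_0 sends each edge [p,q] (with p < q) to q − p.
This gives a 7×18 integer matrix of rank 6; reducing to Smith normal form yields diagonal entries (1,1,1,1,1,1).

Boundary ∂_2: C_2 → C_1 acts by ∂[p,q,r] = [q,r] − [p,r] + [p,q]. For instance
  ∂cfg = fg − cg + cf,
  ∂bdf = df − bf + bd.
The 18×12 boundary matrix has rank 12 and Smith normal form diag(1,1,1,1,1,1,1,1,1,1,1,2).

From H_k ≅ ker(∂_k) / im(∂_{k+1}) we obtain:

  H_0: rank C_0 − rank ∂_1 = 7 − 6 = 1, and the invariant factors of ∂_1 are all 1, so H_0 = Z.
  H_1: rank ker ∂_1 − rank ∂_2 = (18 − 6) − 12 = 0, and ∂_2 has invariant factor 2 > 1, so H_1 = Z_2.
  H_2: rank ker ∂_2 − rank ∂_3 = (12 − 12) − 0 = 0, and there is no ∂_3, so H_2 = 0.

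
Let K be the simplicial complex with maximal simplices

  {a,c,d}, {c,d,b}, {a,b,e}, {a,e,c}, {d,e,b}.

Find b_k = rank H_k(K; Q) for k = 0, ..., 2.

We work with the vertex ordering a < b < c < d < e. The simplices of K, each written with vertices in increasing order, are:

  0-simplices (5): a, b, c, d, e
  1-simplices (10): ab, ac, ad, ae, bc, bd, be, cd, ce, de
  2-simplices (5): abe, acd, ace, bcd, bde

giving chain groups C_0 ≅ Z^5, C_1 ≅ Z^10, C_2 ≅ Z^5.

Boundary ∂_1: C_1 → C_0 sends each edge [p,q] (with p < q) to q − p. For instance
  ∂ac = c − a.
This gives a 5×10 integer matrix of rank 4; reducing to Smith normal form yields diagonal entries (1,1,1,1).

∂_2: C_2 → C_1 maps a triangle to the signed sum of its edges. For instance
  ∂bcd = cd − bd + bc,
  ∂bde = de − be + bd.
The 10×5 boundary matrix has rank 5 and Smith normal form diag(1,1,1,1,1).

From H_k ≅ ker(∂_k) / im(∂_{k+1}) we obtain:

  H_0: rank C_0 − rank ∂_1 = 5 − 4 = 1, and the invariant factors of ∂_1 are all 1, so H_0 ≅ Z.
  H_1: rank ker ∂_1 − rank ∂_2 = (10 − 4) − 5 = 1, and the invariant factors of ∂_2 are all 1, so H_1 ≅ Z.
  H_2: rank ker ∂_2 − rank ∂_3 = (5 − 5) − 0 = 0, and there is no ∂_3, so H_2 ≅ 0.

As a check, the Euler characteristic is 5 − 10 + 5 = 0, which agrees with 1 − 1 + 0 = 0.

Hence the Betti numbers are b_0 = 1, b_1 = 1, b_2 = 0.

b_0 = 1, b_1 = 1, b_2 = 0.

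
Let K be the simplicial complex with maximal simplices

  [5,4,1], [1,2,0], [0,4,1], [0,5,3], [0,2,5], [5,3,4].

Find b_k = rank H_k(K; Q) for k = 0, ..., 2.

Fix the vertex order 0 < 1 < 2 < 3 < 4 < 5 and write every simplex with vertices in increasing order. Then dim K = 2 and the simplices of K are:

  0-simplices (6): [0], [1], [2], [3], [4], [5]
  1-simplices (12): [0,1], [0,2], [0,3], [0,4], [0,5], [1,2], [1,4], [1,5], [2,5], [3,4], [3,5], [4,5]
  2-simplices (6): [0,1,2], [0,1,4], [0,2,5], [0,3,5], [1,4,5], [3,4,5]

giving chain groups C_0 ≅ Z^6, C_1 ≅ Z^12, C_2 ≅ Z^6.

Boundary ∂_1: C_1 → C_0 sends each edge [p,q] (with p < q) to q − p. For instance
  ∂[0,4] = [4] − [0].
The resulting 6×12 matrix has rank 5, and its Smith normal form has invariant factors (1,1,1,1,1).

Boundary ∂_2: C_2 → C_1 acts by ∂[p,q,r] = [q,r] − [p,r] + [p,q]. For instance
  ∂[3,4,5] = [4,5] − [3,5] + [3,4],
  ∂[0,1,2] = [1,2] − [0,2] + [0,1].
As a 12×6 matrix over Z this has rank 6, with invariant factors (1,1,1,1,1,1).

From H_k ≅ ker(∂_k) / im(∂_{k+1}) we obtain:

  H_0: rank C_0 − rank ∂_1 = 6 − 5 = 1, and the invariant factors of ∂_1 are all 1, so H_0 = Z.
  H_1: rank ker ∂_1 − rank ∂_2 = (12 − 5) − 6 = 1, and the invariant factors of ∂_2 are all 1, so H_1 = Z.
  H_2: rank ker ∂_2 − rank ∂_3 = (6 − 6) − 0 = 0, and there is no ∂_3, so H_2 = 0.

Hence the Betti numbers are b_0 = 1, b_1 = 1, b_2 = 0.

b_0 = 1, b_1 = 1, b_2 = 0.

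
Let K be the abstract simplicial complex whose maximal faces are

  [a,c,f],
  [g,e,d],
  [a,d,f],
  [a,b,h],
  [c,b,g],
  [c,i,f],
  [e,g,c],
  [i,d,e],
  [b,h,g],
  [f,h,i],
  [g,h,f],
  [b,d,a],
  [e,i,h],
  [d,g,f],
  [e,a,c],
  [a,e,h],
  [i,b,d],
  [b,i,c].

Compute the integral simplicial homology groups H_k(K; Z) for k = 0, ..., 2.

We work with the vertex ordering a < b < c < d < e < f < g < h < i. The simplices of K, each written with vertices in increasing order, are:

  0-simplices (9): a, b, c, d, e, f, g, h, i
  1-simplices (27): ab, ac, ad, ae, af, ah, bc, bd, bg, bh, bi, ce, cf, cg, ci, de, df, dg, di, eg, eh, ei, fg, fh, fi, gh, hi
  2-simplices (18): abd, abh, ace, acf, adf, aeh, bcg, bci, bdi, bgh, ceg, cfi, deg, dei, dfg, ehi, fgh, fhi

giving chain groups C_0 ≅ Z^9, C_1 ≅ Z^27, C_2 ≅ Z^18.

Boundary ∂_1: C_1 → C_0 maps an edge to its endpoints' difference, ∂[p,q] = q − p. For instance
  ∂eh = h − e.
The resulting 9×27 matrix has rank 8, and its Smith normal form has invariant factors (1,1,1,1,1,1,1,1).

The boundary map ∂_2: C_2 → C_1 maps a triangle to the signed sum of its edges. For instance
  ∂ace = ce − ae + ac,
  ∂aeh = eh − ah + ae.
As a 27×18 matrix over Z this has rank 17, with invariant factors (1,1,1,1,1,1,1,1,1,1,1,1,1,1,1,1,1).

Now H_k = ker ∂_k / im ∂_{k+1}, so:

  H_0: rank C_0 − rank ∂_1 = 9 − 8 = 1, and the invariant factors of ∂_1 are all 1, so H_0 = Z.
  H_1: rank ker ∂_1 − rank ∂_2 = (27 − 8) − 17 = 2, and the invariant factors of ∂_2 are all 1, so H_1 = Z^2.
  H_2: rank ker ∂_2 − rank ∂_3 = (18 − 17) − 0 = 1, and there is no ∂_3, so H_2 = Z.

As a check, the Euler characteristic is 9 − 27 + 18 = 0, which agrees with 1 − 2 + 1 = 0.

H_0 ≅ Z,  H_1 ≅ Z^2,  H_2 ≅ Z.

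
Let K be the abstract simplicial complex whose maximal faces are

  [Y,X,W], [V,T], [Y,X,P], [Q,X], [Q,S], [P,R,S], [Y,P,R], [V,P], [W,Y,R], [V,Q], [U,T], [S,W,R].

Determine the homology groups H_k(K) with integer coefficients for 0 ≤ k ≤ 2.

We work with the vertex ordering P < Q < R < S < T < U < V < W < X < Y. The simplices of K, each written with vertices in increasing order, are:

  0-simplices (10): P, Q, R, S, T, U, V, W, X, Y
  1-simplices (17): PR, PS, PV, PX, PY, QS, QV, QX, RS, RW, RY, SW, TU, TV, WX, WY, XY
  2-simplices (6): PRS, PRY, PXY, RSW, RWY, WXY

giving chain groups C_0 ≅ Z^10, C_1 ≅ Z^17, C_2 ≅ Z^6.

The boundary map ∂_1: C_1 → C_0 maps an edge to its endpoints' difference, ∂[p,q] = q − p.
This gives a 10×17 integer matrix of rank 9; reducing to Smith normal form yields diagonal entries (1,1,1,1,1,1,1,1,1).

The boundary map ∂_2: C_2 → C_1 maps a triangle to the signed sum of its edges. For instance
  ∂RWY = WY − RY + RW,
  ∂RSW = SW − RW + RS.
The 17×6 boundary matrix has rank 6 and Smith normal form diag(1,1,1,1,1,1).

Now H_k = ker ∂_k / im ∂_{k+1}, so:

  H_0: rank C_0 − rank ∂_1 = 10 − 9 = 1, and the invariant factors of ∂_1 are all 1, so H_0 = Z.
  H_1: rank ker ∂_1 − rank ∂_2 = (17 − 9) − 6 = 2, and the invariant factors of ∂_2 are all 1, so H_1 = Z^2.
  H_2: rank ker ∂_2 − rank ∂_3 = (6 − 6) − 0 = 0, and there is no ∂_3, so H_2 = 0.

H_0 ≅ Z,  H_1 ≅ Z^2,  H_2 = 0.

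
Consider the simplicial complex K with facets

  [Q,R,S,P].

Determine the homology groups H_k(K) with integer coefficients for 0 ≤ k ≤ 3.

H_0 ≅ Z,  H_1 = 0,  H_2 = 0,  H_3 = 0.

We work with the vertex ordering P < Q < R < S. The simplices of K, each written with vertices in increasing order, are:

  0-simplices (4): P, Q, R, S
  1-simplices (6): PQ, PR, PS, QR, QS, RS
  2-simplices (4): PQR, PQS, PRS, QRS
  3-simplices (1): PQRS

so the chain groups are C_0 ≅ Z^4, C_1 ≅ Z^6, C_2 ≅ Z^4, C_3 ≅ Z^1.

∂_1: C_1 → C_0 is given by ∂[p,q] = [q] − [p]. For instance
  ∂QS = S − Q.
This gives a 4×6 integer matrix of rank 3; reducing to Smith normal form yields diagonal entries (1,1,1).

∂_2: C_2 → C_1 acts by ∂[p,q,r] = [q,r] − [p,r] + [p,q]. For instance
  ∂QRS = RS − QS + QR,
  ∂PQR = QR − PR + PQ.
The resulting 6×4 matrix has rank 3, and its Smith normal form has invariant factors (1,1,1).

∂_3: C_3 → C_2 sends each 3-simplex σ to the alternating sum Σ_i (−1)^i (σ with its i-th vertex removed). For instance
  ∂PQRS = QRS − PRS + PQS − PQR.
As a 4×1 matrix over Z this has rank 1, with invariant factors (1).

Reading off H_k = ker ∂_k / im ∂_{k+1}:

  H_0: rank C_0 − rank ∂_1 = 4 − 3 = 1, and the invariant factors of ∂_1 are all 1, so H_0 = Z.
  H_1: rank ker ∂_1 − rank ∂_2 = (6 − 3) − 3 = 0, and the invariant factors of ∂_2 are all 1, so H_1 = 0.
  H_2: rank ker ∂_2 − rank ∂_3 = (4 − 3) − 1 = 0, and the invariant factors of ∂_3 are all 1, so H_2 = 0.
  H_3: rank ker ∂_3 − rank ∂_4 = (1 − 1) − 0 = 0, and there is no ∂_4, so H_3 = 0.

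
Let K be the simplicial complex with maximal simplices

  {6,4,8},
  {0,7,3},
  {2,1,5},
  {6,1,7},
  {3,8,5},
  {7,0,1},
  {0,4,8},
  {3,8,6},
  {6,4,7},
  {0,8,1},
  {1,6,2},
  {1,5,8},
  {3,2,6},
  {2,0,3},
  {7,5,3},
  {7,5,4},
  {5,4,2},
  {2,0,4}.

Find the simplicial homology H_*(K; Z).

We work with the vertex ordering 0 < 1 < 2 < 3 < 4 < 5 < 6 < 7 < 8. The simplices of K, each written with vertices in increasing order, are:

  0-simplices (9): [0], [1], [2], [3], [4], [5], [6], [7], [8]
  1-simplices (27): (27 of them)
  2-simplices (18): [0,1,7], [0,1,8], [0,2,3], [0,2,4], [0,3,7], [0,4,8], [1,2,5], [1,2,6], [1,5,8], [1,6,7], [2,3,6], [2,4,5], [3,5,7], [3,5,8], [3,6,8], [4,5,7], [4,6,7], [4,6,8]

giving chain groups C_0 ≅ Z^9, C_1 ≅ Z^27, C_2 ≅ Z^18.

The boundary map ∂_1: C_1 → C_0 is given by ∂[p,q] = [q] − [p].
As a 9×27 matrix over Z this has rank 8, with invariant factors (1,1,1,1,1,1,1,1).

Boundary ∂_2: C_2 → C_1 acts by ∂[p,q,r] = [q,r] − [p,r] + [p,q]. For instance
  ∂[0,1,7] = [1,7] − [0,7] + [0,1],
  ∂[3,6,8] = [6,8] − [3,8] + [3,6].
The 27×18 boundary matrix has rank 17 and Smith normal form diag(1,1,1,1,1,1,1,1,1,1,1,1,1,1,1,1,1).

Reading off H_k = ker ∂_k / im ∂_{k+1}:

  H_0: rank C_0 − rank ∂_1 = 9 − 8 = 1, and the invariant factors of ∂_1 are all 1, so H_0 ≅ Z.
  H_1: rank ker ∂_1 − rank ∂_2 = (27 − 8) − 17 = 2, and the invariant factors of ∂_2 are all 1, so H_1 ≅ Z^2.
  H_2: rank ker ∂_2 − rank ∂_3 = (18 − 17) − 0 = 1, and there is no ∂_3, so H_2 ≅ Z.

As a check, the Euler characteristic is 9 − 27 + 18 = 0, which agrees with 1 − 2 + 1 = 0.
(K is a triangulation of the torus T^2.)

H_0 ≅ Z,  H_1 ≅ Z^2,  H_2 ≅ Z.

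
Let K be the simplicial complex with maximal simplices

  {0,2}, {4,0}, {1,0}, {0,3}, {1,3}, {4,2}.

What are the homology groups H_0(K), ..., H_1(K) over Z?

K has 5 vertices, 6 edges.
rank ∂_0 = 0, rank ∂_1 = 4 ⇒ b_0 = 5 − 0 − 4 = 1; all invariant factors of ∂_1 are 1 so no torsion. So H_0 ≅ Z.
rank ∂_1 = 4, rank ∂_2 = 0 ⇒ b_1 = 6 − 4 − 0 = 2. So H_1 ≅ Z^2.

H_0 = Z,  H_1 = Z^2.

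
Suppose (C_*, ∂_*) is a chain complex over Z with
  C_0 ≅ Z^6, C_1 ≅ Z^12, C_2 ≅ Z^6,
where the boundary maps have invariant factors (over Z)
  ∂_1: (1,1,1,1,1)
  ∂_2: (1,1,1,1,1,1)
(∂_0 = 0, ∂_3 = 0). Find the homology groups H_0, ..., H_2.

H_0 = Z,  H_1 = Z,  H_2 = 0.

H_0: b_0 = 6 − 0 − 5 = 1; torsion from ∂_1 factors > 1: none. So H_0 = Z.
H_1: b_1 = 12 − 5 − 6 = 1; torsion from ∂_2 factors > 1: none. So H_1 = Z.
H_2: b_2 = 6 − 6 − 0 = 0; torsion from ∂_3 factors > 1: none. So H_2 = 0.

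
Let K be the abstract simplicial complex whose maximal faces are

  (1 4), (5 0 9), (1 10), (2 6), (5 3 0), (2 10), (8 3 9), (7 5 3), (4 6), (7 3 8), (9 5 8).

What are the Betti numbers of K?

We work with the vertex ordering 0 < 1 < 2 < 3 < 4 < 5 < 6 < 7 < 8 < 9 < 10. The simplices of K, each written with vertices in increasing order, are:

  0-simplices (11): [0], [1], [2], [3], [4], [5], [6], [7], [8], [9], [10]
  1-simplices (17): [0,3], [0,5], [0,9], [1,4], [1,10], [2,6], [2,10], [3,5], [3,7], [3,8], [3,9], [4,6], [5,7], [5,8], [5,9], [7,8], [8,9]
  2-simplices (6): [0,3,5], [0,5,9], [3,5,7], [3,7,8], [3,8,9], [5,8,9]

so the chain groups are C_0 ≅ Z^11, C_1 ≅ Z^17, C_2 ≅ Z^6.

Boundary ∂_1: C_1 → C_0 is given by ∂[p,q] = [q] − [p]. For instance
  ∂[4,6] = [6] − [4].
This gives a 11×17 integer matrix of rank 9; reducing to Smith normal form yields diagonal entries (1,1,1,1,1,1,1,1,1).

The boundary map ∂_2: C_2 → C_1 maps a triangle to the signed sum of its edges. For instance
  ∂[5,8,9] = [8,9] − [5,9] + [5,8],
  ∂[3,7,8] = [7,8] − [3,8] + [3,7].
The resulting 17×6 matrix has rank 6, and its Smith normal form has invariant factors (1,1,1,1,1,1).

Now H_k = ker ∂_k / im ∂_{k+1}, so:

  H_0: rank C_0 − rank ∂_1 = 11 − 9 = 2, and the invariant factors of ∂_1 are all 1, so H_0 ≅ Z^2.
  H_1: rank ker ∂_1 − rank ∂_2 = (17 − 9) − 6 = 2, and the invariant factors of ∂_2 are all 1, so H_1 ≅ Z^2.
  H_2: rank ker ∂_2 − rank ∂_3 = (6 − 6) − 0 = 0, and there is no ∂_3, so H_2 ≅ 0.

As a check, the Euler characteristic is 11 − 17 + 6 = 0, which agrees with 2 − 2 + 0 = 0.
(K is a triangulation of the disjoint union of the cylinder S^1 x I and the circle S^1.)

Hence the Betti numbers are b_0 = 2, b_1 = 2, b_2 = 0.

b_0 = 2, b_1 = 2, b_2 = 0.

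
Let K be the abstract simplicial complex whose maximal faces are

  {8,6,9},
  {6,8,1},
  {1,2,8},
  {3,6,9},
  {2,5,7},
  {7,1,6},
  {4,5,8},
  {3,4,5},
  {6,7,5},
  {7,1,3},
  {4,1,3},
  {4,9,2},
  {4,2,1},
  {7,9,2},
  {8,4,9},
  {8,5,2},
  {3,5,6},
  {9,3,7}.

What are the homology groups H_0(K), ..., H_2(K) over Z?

We work with the vertex ordering 1 < 2 < 3 < 4 < 5 < 6 < 7 < 8 < 9. The simplices of K, each written with vertices in increasing order, are:

  0-simplices (9): [1], [2], [3], [4], [5], [6], [7], [8], [9]
  1-simplices (27): (27 of them)
  2-simplices (18): [1,2,4], [1,2,8], [1,3,4], [1,3,7], [1,6,7], [1,6,8], [2,4,9], [2,5,7], [2,5,8], [2,7,9], [3,4,5], [3,5,6], [3,6,9], [3,7,9], [4,5,8], [4,8,9], [5,6,7], [6,8,9]

so the chain groups are C_0 ≅ Z^9, C_1 ≅ Z^27, C_2 ≅ Z^18.

∂_1: C_1 → C_0 is given by ∂[p,q] = [q] − [p].
This gives a 9×27 integer matrix of rank 8; reducing to Smith normal form yields diagonal entries (1,1,1,1,1,1,1,1).

The boundary map ∂_2: C_2 → C_1 maps a triangle to the signed sum of its edges. For instance
  ∂[2,7,9] = [7,9] − [2,9] + [2,7],
  ∂[1,3,7] = [3,7] − [1,7] + [1,3].
The resulting 27×18 matrix has rank 18, and its Smith normal form has invariant factors (1,1,1,1,1,1,1,1,1,1,1,1,1,1,1,1,1,2).

Reading off H_k = ker ∂_k / im ∂_{k+1}:

  H_0: rank C_0 − rank ∂_1 = 9 − 8 = 1, and the invariant factors of ∂_1 are all 1, so H_0 = Z.
  H_1: rank ker ∂_1 − rank ∂_2 = (27 − 8) − 18 = 1, and ∂_2 has invariant factor 2 > 1, so H_1 = Z ⊕ Z_2.
  H_2: rank ker ∂_2 − rank ∂_3 = (18 − 18) − 0 = 0, and there is no ∂_3, so H_2 = 0.

As a check, the Euler characteristic is 9 − 27 + 18 = 0, which agrees with 1 − 1 + 0 = 0.
(K is a triangulation of the Klein bottle.)

H_0 ≅ Z,  H_1 ≅ Z ⊕ Z_2,  H_2 = 0.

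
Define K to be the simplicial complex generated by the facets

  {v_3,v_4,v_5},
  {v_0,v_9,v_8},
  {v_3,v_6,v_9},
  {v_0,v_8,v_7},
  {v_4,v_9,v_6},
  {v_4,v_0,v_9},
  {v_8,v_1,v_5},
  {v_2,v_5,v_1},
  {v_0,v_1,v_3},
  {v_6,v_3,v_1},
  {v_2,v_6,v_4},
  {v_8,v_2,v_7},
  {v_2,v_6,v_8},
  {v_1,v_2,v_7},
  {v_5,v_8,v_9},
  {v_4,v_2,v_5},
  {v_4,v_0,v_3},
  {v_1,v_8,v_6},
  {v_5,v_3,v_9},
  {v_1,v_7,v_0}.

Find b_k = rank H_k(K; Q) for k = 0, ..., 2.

Take the total order v_0 < v_1 < v_2 < v_3 < v_4 < v_5 < v_6 < v_7 < v_8 < v_9 on the vertex set. Then K (dimension 2) consists of the simplices:

  0-simplices (10): [v_0], [v_1], [v_2], [v_3], [v_4], [v_5], [v_6], [v_7], [v_8], [v_9]
  1-simplices (30): (30 of them)
  2-simplices (20): (20 of them)

Hence C_0 ≅ Z^10, C_1 ≅ Z^30, C_2 ≅ Z^20.

The boundary map ∂_1: C_1 → C_0 maps an edge to its endpoints' difference, ∂[p,q] = q − p.
The resulting 10×30 matrix has rank 9, and its Smith normal form has invariant factors (1,1,1,1,1,1,1,1,1).

The boundary map ∂_2: C_2 → C_1 maps a triangle to the signed sum of its edges. For instance
  ∂[v_2,v_7,v_8] = [v_7,v_8] − [v_2,v_8] + [v_2,v_7],
  ∂[v_1,v_3,v_6] = [v_3,v_6] − [v_1,v_6] + [v_1,v_3].
This gives a 30×20 integer matrix of rank 20; reducing to Smith normal form yields diagonal entries (1,1,1,1,1,1,1,1,1,1,1,1,1,1,1,1,1,1,1,2).

Now H_k = ker ∂_k / im ∂_{k+1}, so:

  H_0: rank C_0 − rank ∂_1 = 10 − 9 = 1, and the invariant factors of ∂_1 are all 1, so H_0 = Z.
  H_1: rank ker ∂_1 − rank ∂_2 = (30 − 9) − 20 = 1, and ∂_2 has invariant factor 2 > 1, so H_1 = Z × Z/2.
  H_2: rank ker ∂_2 − rank ∂_3 = (20 − 20) − 0 = 0, and there is no ∂_3, so H_2 = 0.

As a check, the Euler characteristic is 10 − 30 + 20 = 0, which agrees with 1 − 1 + 0 = 0.

Hence the Betti numbers are b_0 = 1, b_1 = 1, b_2 = 0.

b_0 = 1, b_1 = 1, b_2 = 0.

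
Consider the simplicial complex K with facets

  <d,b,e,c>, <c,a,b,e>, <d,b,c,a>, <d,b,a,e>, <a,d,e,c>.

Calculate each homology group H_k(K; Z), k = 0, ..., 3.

H_0 ≅ Z,  H_1 = 0,  H_2 = 0,  H_3 ≅ Z.

Fix the vertex order a < b < c < d < e and write every simplex with vertices in increasing order. Then dim K = 3 and the simplices of K are:

  0-simplices (5): a, b, c, d, e
  1-simplices (10): ab, ac, ad, ae, bc, bd, be, cd, ce, de
  2-simplices (10): abc, abd, abe, acd, ace, ade, bcd, bce, bde, cde
  3-simplices (5): abcd, abce, abde, acde, bcde

Hence C_0 ≅ Z^5, C_1 ≅ Z^10, C_2 ≅ Z^10, C_3 ≅ Z^5.

The boundary map ∂_1: C_1 → C_0 sends each edge [p,q] (with p < q) to q − p.
As a 5×10 matrix over Z this has rank 4, with invariant factors (1,1,1,1).

The boundary map ∂_2: C_2 → C_1 acts by ∂[p,q,r] = [q,r] − [p,r] + [p,q]. For instance
  ∂bce = ce − be + bc,
  ∂abd = bd − ad + ab.
The 10×10 boundary matrix has rank 6 and Smith normal form diag(1,1,1,1,1,1).

The boundary map ∂_3: C_3 → C_2 sends each 3-simplex σ to the alternating sum Σ_i (−1)^i (σ with its i-th vertex removed). For instance
  ∂abde = bde − ade + abe − abd,
  ∂abce = bce − ace + abe − abc.
The resulting 10×5 matrix has rank 4, and its Smith normal form has invariant factors (1,1,1,1).

From H_k ≅ ker(∂_k) / im(∂_{k+1}) we obtain:

  H_0: rank C_0 − rank ∂_1 = 5 − 4 = 1, and the invariant factors of ∂_1 are all 1, so H_0 ≅ Z.
  H_1: rank ker ∂_1 − rank ∂_2 = (10 − 4) − 6 = 0, and the invariant factors of ∂_2 are all 1, so H_1 ≅ 0.
  H_2: rank ker ∂_2 − rank ∂_3 = (10 − 6) − 4 = 0, and the invariant factors of ∂_3 are all 1, so H_2 ≅ 0.
  H_3: rank ker ∂_3 − rank ∂_4 = (5 − 4) − 0 = 1, and there is no ∂_4, so H_3 ≅ Z.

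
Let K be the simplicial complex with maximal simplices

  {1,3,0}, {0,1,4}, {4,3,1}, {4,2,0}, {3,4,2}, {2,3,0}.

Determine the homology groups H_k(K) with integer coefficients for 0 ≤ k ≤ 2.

K has 5 vertices, 9 edges, 6 triangles.
rank ∂_0 = 0, rank ∂_1 = 4 ⇒ b_0 = 5 − 0 − 4 = 1; all invariant factors of ∂_1 are 1 so no torsion. So H_0 = Z.
rank ∂_1 = 4, rank ∂_2 = 5 ⇒ b_1 = 9 − 4 − 5 = 0; all invariant factors of ∂_2 are 1 so no torsion. So H_1 = 0.
rank ∂_2 = 5, rank ∂_3 = 0 ⇒ b_2 = 6 − 5 − 0 = 1. So H_2 = Z.

H_0 = Z,  H_1 = 0,  H_2 = Z.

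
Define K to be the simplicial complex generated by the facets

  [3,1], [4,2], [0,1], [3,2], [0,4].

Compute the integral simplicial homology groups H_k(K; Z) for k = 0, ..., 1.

Order the vertices as 0 < 1 < 2 < 3 < 4. Listing each simplex with vertices in this order, K has dimension 1 with simplices:

  0-simplices (5): [0], [1], [2], [3], [4]
  1-simplices (5): [0,1], [0,4], [1,3], [2,3], [2,4]

so the chain groups are C_0 ≅ Z^5, C_1 ≅ Z^5.

The boundary map ∂_1: C_1 → C_0 is given by ∂[p,q] = [q] − [p]. For instance
  ∂[2,3] = [3] − [2].
The 5×5 boundary matrix has rank 4 and Smith normal form diag(1,1,1,1).

Reading off H_k = ker ∂_k / im ∂_{k+1}:

  H_0: rank C_0 − rank ∂_1 = 5 − 4 = 1, and the invariant factors of ∂_1 are all 1, so H_0 = Z.
  H_1: rank ker ∂_1 − rank ∂_2 = (5 − 4) − 0 = 1, and there is no ∂_2, so H_1 = Z.

As a check, the Euler characteristic is 5 − 5 = 0, which agrees with 1 − 1 = 0.

H_0 ≅ Z,  H_1 ≅ Z.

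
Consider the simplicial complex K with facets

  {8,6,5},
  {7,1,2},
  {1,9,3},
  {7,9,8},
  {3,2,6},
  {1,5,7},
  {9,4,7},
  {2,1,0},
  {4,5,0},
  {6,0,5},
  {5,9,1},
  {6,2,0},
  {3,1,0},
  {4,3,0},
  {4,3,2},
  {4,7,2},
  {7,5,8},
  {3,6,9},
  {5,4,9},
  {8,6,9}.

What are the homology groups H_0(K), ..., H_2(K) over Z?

H_0 ≅ Z,  H_1 ≅ Z ⊕ Z_2,  H_2 = 0.

Fix the vertex order 0 < 1 < 2 < 3 < 4 < 5 < 6 < 7 < 8 < 9 and write every simplex with vertices in increasing order. Then dim K = 2 and the simplices of K are:

  0-simplices (10): [0], [1], [2], [3], [4], [5], [6], [7], [8], [9]
  1-simplices (30): (30 of them)
  2-simplices (20): (20 of them)

Hence C_0 ≅ Z^10, C_1 ≅ Z^30, C_2 ≅ Z^20.

The boundary map ∂_1: C_1 → C_0 sends each edge [p,q] (with p < q) to q − p. For instance
  ∂[4,9] = [9] − [4].
As a 10×30 matrix over Z this has rank 9, with invariant factors (1,1,1,1,1,1,1,1,1).

Boundary ∂_2: C_2 → C_1 sends each 2-simplex [p,q,r] to [q,r] − [p,r] + [p,q]. For instance
  ∂[4,7,9] = [7,9] − [4,9] + [4,7],
  ∂[4,5,9] = [5,9] − [4,9] + [4,5].
The 30×20 boundary matrix has rank 20 and Smith normal form diag(1,1,1,1,1,1,1,1,1,1,1,1,1,1,1,1,1,1,1,2).

From H_k ≅ ker(∂_k) / im(∂_{k+1}) we obtain:

  H_0: rank C_0 − rank ∂_1 = 10 − 9 = 1, and the invariant factors of ∂_1 are all 1, so H_0 = Z.
  H_1: rank ker ∂_1 − rank ∂_2 = (30 − 9) − 20 = 1, and ∂_2 has invariant factor 2 > 1, so H_1 = Z ⊕ Z_2.
  H_2: rank ker ∂_2 − rank ∂_3 = (20 − 20) − 0 = 0, and there is no ∂_3, so H_2 = 0.

As a check, the Euler characteristic is 10 − 30 + 20 = 0, which agrees with 1 − 1 + 0 = 0.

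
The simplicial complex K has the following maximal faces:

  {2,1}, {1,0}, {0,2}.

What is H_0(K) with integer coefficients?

H_0 = Z.

Take the total order 0 < 1 < 2 on the vertex set. Then K (dimension 1) consists of the simplices:

  0-simplices (3): [0], [1], [2]
  1-simplices (3): [0,1], [0,2], [1,2]

so the chain groups are C_0 ≅ Z^3, C_1 ≅ Z^3.

∂_1: C_1 → C_0 is given by ∂[p,q] = [q] − [p].
The 3×3 boundary matrix has rank 2 and Smith normal form diag(1,1).

Reading off H_k = ker ∂_k / im ∂_{k+1}:

  H_0: rank C_0 − rank ∂_1 = 3 − 2 = 1, and the invariant factors of ∂_1 are all 1, so H_0 ≅ Z.

(K is a triangulation of the circle S^1.)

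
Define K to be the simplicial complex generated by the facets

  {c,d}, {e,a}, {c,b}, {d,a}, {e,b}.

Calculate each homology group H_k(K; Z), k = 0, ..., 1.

K has 5 vertices, 5 edges.
rank ∂_0 = 0, rank ∂_1 = 4 ⇒ b_0 = 5 − 0 − 4 = 1; all invariant factors of ∂_1 are 1 so no torsion. So H_0 = Z.
rank ∂_1 = 4, rank ∂_2 = 0 ⇒ b_1 = 5 − 4 − 0 = 1. So H_1 = Z.

H_0 ≅ Z,  H_1 ≅ Z.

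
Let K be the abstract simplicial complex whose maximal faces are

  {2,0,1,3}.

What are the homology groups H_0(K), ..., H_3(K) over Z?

H_0 ≅ Z,  H_1 = 0,  H_2 = 0,  H_3 = 0.

K has 4 vertices, 6 edges, 4 triangles, 1 3-simplex.
rank ∂_0 = 0, rank ∂_1 = 3 ⇒ b_0 = 4 − 0 − 3 = 1; all invariant factors of ∂_1 are 1 so no torsion. So H_0 = Z.
rank ∂_1 = 3, rank ∂_2 = 3 ⇒ b_1 = 6 − 3 − 3 = 0; all invariant factors of ∂_2 are 1 so no torsion. So H_1 = 0.
rank ∂_2 = 3, rank ∂_3 = 1 ⇒ b_2 = 4 − 3 − 1 = 0; all invariant factors of ∂_3 are 1 so no torsion. So H_2 = 0.
rank ∂_3 = 1, rank ∂_4 = 0 ⇒ b_3 = 1 − 1 − 0 = 0. So H_3 = 0.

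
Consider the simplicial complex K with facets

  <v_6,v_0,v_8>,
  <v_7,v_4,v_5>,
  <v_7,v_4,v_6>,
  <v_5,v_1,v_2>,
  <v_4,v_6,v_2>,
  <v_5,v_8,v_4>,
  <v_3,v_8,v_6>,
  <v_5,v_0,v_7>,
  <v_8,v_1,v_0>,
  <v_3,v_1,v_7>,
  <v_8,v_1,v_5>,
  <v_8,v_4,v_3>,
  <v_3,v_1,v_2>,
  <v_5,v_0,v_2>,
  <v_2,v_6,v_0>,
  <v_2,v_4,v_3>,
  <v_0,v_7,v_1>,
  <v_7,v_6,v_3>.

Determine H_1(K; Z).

Take the total order v_0 < v_1 < v_2 < v_3 < v_4 < v_5 < v_6 < v_7 < v_8 on the vertex set. Then K (dimension 2) consists of the simplices:

  0-simplices (9): [v_0], [v_1], [v_2], [v_3], [v_4], [v_5], [v_6], [v_7], [v_8]
  1-simplices (27): (27 of them)
  2-simplices (18): (18 of them)

Hence C_0 ≅ Z^9, C_1 ≅ Z^27, C_2 ≅ Z^18.

The boundary map ∂_1: C_1 → C_0 maps an edge to its endpoints' difference, ∂[p,q] = q − p. For instance
  ∂[v_4,v_5] = [v_5] − [v_4].
As a 9×27 matrix over Z this has rank 8, with invariant factors (1,1,1,1,1,1,1,1).

The boundary map ∂_2: C_2 → C_1 maps a triangle to the signed sum of its edges. For instance
  ∂[v_4,v_5,v_8] = [v_5,v_8] − [v_4,v_8] + [v_4,v_5],
  ∂[v_4,v_6,v_7] = [v_6,v_7] − [v_4,v_7] + [v_4,v_6].
As a 27×18 matrix over Z this has rank 18, with invariant factors (1,1,1,1,1,1,1,1,1,1,1,1,1,1,1,1,1,2).

Computing H_k = (kernel of ∂_k) / (image of ∂_{k+1}):

  H_1: rank ker ∂_1 − rank ∂_2 = (27 − 8) − 18 = 1, and ∂_2 has invariant factor 2 > 1, so H_1 ≅ Z ⊕ Z/2Z.

H_1 ≅ Z ⊕ Z/2Z.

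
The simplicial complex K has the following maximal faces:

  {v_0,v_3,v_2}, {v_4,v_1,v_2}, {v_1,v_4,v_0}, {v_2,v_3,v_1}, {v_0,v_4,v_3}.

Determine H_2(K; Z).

Take the total order v_0 < v_1 < v_2 < v_3 < v_4 on the vertex set. Then K (dimension 2) consists of the simplices:

  0-simplices (5): [v_0], [v_1], [v_2], [v_3], [v_4]
  1-simplices (10): [v_0,v_1], [v_0,v_2], [v_0,v_3], [v_0,v_4], [v_1,v_2], [v_1,v_3], [v_1,v_4], [v_2,v_3], [v_2,v_4], [v_3,v_4]
  2-simplices (5): [v_0,v_1,v_4], [v_0,v_2,v_3], [v_0,v_3,v_4], [v_1,v_2,v_3], [v_1,v_2,v_4]

giving chain groups C_0 ≅ Z^5, C_1 ≅ Z^10, C_2 ≅ Z^5.

Boundary ∂_1: C_1 → C_0 sends each edge [p,q] (with p < q) to q − p.
This gives a 5×10 integer matrix of rank 4; reducing to Smith normal form yields diagonal entries (1,1,1,1).

Boundary ∂_2: C_2 → C_1 sends each 2-simplex [p,q,r] to [q,r] − [p,r] + [p,q]. For instance
  ∂[v_1,v_2,v_4] = [v_2,v_4] − [v_1,v_4] + [v_1,v_2],
  ∂[v_0,v_3,v_4] = [v_3,v_4] − [v_0,v_4] + [v_0,v_3].
This gives a 10×5 integer matrix of rank 5; reducing to Smith normal form yields diagonal entries (1,1,1,1,1).

From H_k ≅ ker(∂_k) / im(∂_{k+1}) we obtain:

  H_2: rank ker ∂_2 − rank ∂_3 = (5 − 5) − 0 = 0, and there is no ∂_3, so H_2 = 0.

H_2 = 0.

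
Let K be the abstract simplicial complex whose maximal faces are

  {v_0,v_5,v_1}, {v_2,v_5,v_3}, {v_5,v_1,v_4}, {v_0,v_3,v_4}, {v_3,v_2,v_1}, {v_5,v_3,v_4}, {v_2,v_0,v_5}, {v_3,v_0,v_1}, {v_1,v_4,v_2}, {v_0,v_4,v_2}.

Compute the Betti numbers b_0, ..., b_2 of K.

Order the vertices as v_0 < v_1 < v_2 < v_3 < v_4 < v_5. Listing each simplex with vertices in this order, K has dimension 2 with simplices:

  0-simplices (6): [v_0], [v_1], [v_2], [v_3], [v_4], [v_5]
  1-simplices (15): (15 of them)
  2-simplices (10): [v_0,v_1,v_3], [v_0,v_1,v_5], [v_0,v_2,v_4], [v_0,v_2,v_5], [v_0,v_3,v_4], [v_1,v_2,v_3], [v_1,v_2,v_4], [v_1,v_4,v_5], [v_2,v_3,v_5], [v_3,v_4,v_5]

so the chain groups are C_0 ≅ Z^6, C_1 ≅ Z^15, C_2 ≅ Z^10.

The boundary map ∂_1: C_1 → C_0 is given by ∂[p,q] = [q] − [p].
The resulting 6×15 matrix has rank 5, and its Smith normal form has invariant factors (1,1,1,1,1).

The boundary map ∂_2: C_2 → C_1 sends each 2-simplex [p,q,r] to [q,r] − [p,r] + [p,q]. For instance
  ∂[v_0,v_3,v_4] = [v_3,v_4] − [v_0,v_4] + [v_0,v_3],
  ∂[v_2,v_3,v_5] = [v_3,v_5] − [v_2,v_5] + [v_2,v_3].
The resulting 15×10 matrix has rank 10, and its Smith normal form has invariant factors (1,1,1,1,1,1,1,1,1,2).

Computing H_k = (kernel of ∂_k) / (image of ∂_{k+1}):

  H_0: rank C_0 − rank ∂_1 = 6 − 5 = 1, and the invariant factors of ∂_1 are all 1, so H_0 ≅ Z.
  H_1: rank ker ∂_1 − rank ∂_2 = (15 − 5) − 10 = 0, and ∂_2 has invariant factor 2 > 1, so H_1 ≅ Z/2.
  H_2: rank ker ∂_2 − rank ∂_3 = (10 − 10) − 0 = 0, and there is no ∂_3, so H_2 ≅ 0.

Hence the Betti numbers are b_0 = 1, b_1 = 0, b_2 = 0.

b_0 = 1, b_1 = 0, b_2 = 0.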